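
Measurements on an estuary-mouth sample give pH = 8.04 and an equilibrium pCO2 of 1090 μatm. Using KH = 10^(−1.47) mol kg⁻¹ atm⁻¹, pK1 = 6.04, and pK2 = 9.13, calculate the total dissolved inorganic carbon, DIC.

[CO2*] = KH · pCO2 = 10^(−1.47) × 1090×10^-6 = 3.693×10^-5 mol/kg
α₀ = 1/(1 + K1/[H⁺] + K1K2/[H⁺]²) = 1/(1 + 10^+2.00 + 10^+0.91) = 0.009164
DIC = [CO2*]/α₀ = 3.693×10^-5 / 0.009164 = 4.03 mmol/kg

DIC = 4.03 mmol/kg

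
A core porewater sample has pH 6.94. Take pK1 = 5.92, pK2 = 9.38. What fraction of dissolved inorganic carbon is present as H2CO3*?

α₀ = 0.0869

α₀ = 1 / (1 + K1/[H⁺] + K1K2/[H⁺]²) = 1 / (1 + 10^+1.02 + 10^-1.42)
   = 1 / (1 + 10.471 + 0.038019) = 1/11.509 = 0.08689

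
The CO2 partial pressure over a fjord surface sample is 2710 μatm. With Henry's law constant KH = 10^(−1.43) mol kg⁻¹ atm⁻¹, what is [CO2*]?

KH = 10^(−1.43) = 3.715×10^-2 mol kg⁻¹ atm⁻¹
[CO2*] = KH · pCO2 = 3.715×10^-2 × 2710×10^-6 atm = 1.01×10^-4 mol/kg

[CO2*] = 101 μmol/kg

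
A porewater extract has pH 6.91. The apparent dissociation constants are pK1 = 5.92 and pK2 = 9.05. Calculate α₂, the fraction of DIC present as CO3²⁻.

α₂ = 1 / (1 + [H⁺]/K2 + [H⁺]²/(K1K2)) = 1 / (1 + 10^+2.14 + 10^+1.15)
   = 1 / (1 + 138.04 + 14.125) = 1/153.16 = 0.006529

α₂ = 0.00653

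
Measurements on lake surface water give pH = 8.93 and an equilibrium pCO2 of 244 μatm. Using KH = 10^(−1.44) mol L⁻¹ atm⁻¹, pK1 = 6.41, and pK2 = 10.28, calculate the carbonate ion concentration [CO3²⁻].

[CO2*] = KH · pCO2 = 10^(−1.44) × 244×10^-6 = 8.859×10^-6 mol/L
α₀ = 1/(1 + K1/[H⁺] + K1K2/[H⁺]²) = 1/(1 + 10^+2.52 + 10^+1.17) = 0.002882
DIC = [CO2*]/α₀ = 8.859×10^-6 / 0.002882 = 3.073 mmol/L
[CO3²⁻] = α₂·DIC; α₂ = 0.04264, so [CO3²⁻] = 0.04264 × 3.073 = 0.131 mmol/L

[CO3²⁻] = 0.131 mmol/L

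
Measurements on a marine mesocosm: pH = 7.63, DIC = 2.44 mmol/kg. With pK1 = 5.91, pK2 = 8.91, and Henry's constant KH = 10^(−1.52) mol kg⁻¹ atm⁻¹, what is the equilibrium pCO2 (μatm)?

α₀ = 1 / (1 + K1/[H⁺] + K1K2/[H⁺]²) = 1 / (1 + 10^+1.72 + 10^+0.44)
   = 1 / (1 + 52.481 + 2.7542) = 1/56.235 = 0.01778
[CO2*] = α₀ × DIC = 0.01778 × 2.44 = 0.04339 mmol/kg
pCO2 = [CO2*]/KH = 4.339×10^-5 / 3.020×10^-2 = 1440 μatm

pCO2 = 1440 μatm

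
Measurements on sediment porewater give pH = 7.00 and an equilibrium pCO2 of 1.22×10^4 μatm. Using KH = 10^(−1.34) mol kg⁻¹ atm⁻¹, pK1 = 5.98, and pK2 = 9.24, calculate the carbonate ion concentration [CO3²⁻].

[CO2*] = KH · pCO2 = 10^(−1.34) × 1.22×10^4×10^-6 = 5.576×10^-4 mol/kg
α₀ = 1/(1 + K1/[H⁺] + K1K2/[H⁺]²) = 1/(1 + 10^+1.02 + 10^-1.22) = 0.08672
DIC = [CO2*]/α₀ = 5.576×10^-4 / 0.08672 = 6.431 mmol/kg
[CO3²⁻] = α₂·DIC; α₂ = 0.005225, so [CO3²⁻] = 0.005225 × 6.431 = 0.0336 mmol/kg

[CO3²⁻] = 0.0336 mmol/kg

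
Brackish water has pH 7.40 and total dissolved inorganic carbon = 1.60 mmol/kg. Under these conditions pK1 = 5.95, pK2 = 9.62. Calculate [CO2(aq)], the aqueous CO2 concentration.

[CO2*] = 0.0545 mmol/kg

α₀ = 1 / (1 + K1/[H⁺] + K1K2/[H⁺]²) = 1 / (1 + 10^+1.45 + 10^-0.77)
   = 1 / (1 + 28.184 + 0.16982) = 1/29.354 = 0.03407
[CO2*] = α₀ × DIC = 0.03407 × 1.60 = 0.0545 mmol/kg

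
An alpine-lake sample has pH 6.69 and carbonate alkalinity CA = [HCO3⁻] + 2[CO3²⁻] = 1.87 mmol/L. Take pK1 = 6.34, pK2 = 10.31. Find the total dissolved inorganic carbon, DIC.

DIC = 2.70 mmol/L

CA = [HCO3⁻] + 2[CO3²⁻] = (α₁ + 2α₂)·DIC
At pH 6.69: [H⁺]/K1 = 10^-0.35 = 0.44668, K2/[H⁺] = 10^-3.62 = 0.00023988
α₁ = 1/(1 + 0.44668 + 0.00023988) = 1/1.4469 = 0.6911; α₂ = α₁·K2/[H⁺] = 0.0001658
α₁ + 2α₂ = 0.6915
DIC = CA / (α₁ + 2α₂) = 1.87 / 0.6915 = 2.70 mmol/L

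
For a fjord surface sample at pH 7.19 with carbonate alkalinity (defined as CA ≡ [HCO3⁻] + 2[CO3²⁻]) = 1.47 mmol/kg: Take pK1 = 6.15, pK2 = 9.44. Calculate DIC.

CA = [HCO3⁻] + 2[CO3²⁻] = (α₁ + 2α₂)·DIC
At pH 7.19: [H⁺]/K1 = 10^-1.04 = 0.091201, K2/[H⁺] = 10^-2.25 = 0.0056234
α₁ = 1/(1 + 0.091201 + 0.0056234) = 1/1.0968 = 0.9117; α₂ = α₁·K2/[H⁺] = 0.005127
α₁ + 2α₂ = 0.9220
DIC = CA / (α₁ + 2α₂) = 1.47 / 0.9220 = 1.59 mmol/kg

DIC = 1.59 mmol/kg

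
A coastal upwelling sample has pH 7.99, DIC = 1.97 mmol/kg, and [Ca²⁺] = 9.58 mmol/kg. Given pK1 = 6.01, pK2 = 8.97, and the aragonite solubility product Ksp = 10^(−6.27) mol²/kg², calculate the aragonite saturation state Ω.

Ω = 3.30

α₂ = 1 / (1 + [H⁺]/K2 + [H⁺]²/(K1K2)) = 1 / (1 + 10^+0.98 + 10^-1.00)
   = 1 / (1 + 9.5499 + 0.10000) = 1/10.650 = 0.09390
[CO3²⁻] = α₂ × DIC = 0.09390 × 1.97 = 0.1850 mmol/kg
Ksp = 10^(−6.27) = 5.370×10^-7
Ω = [Ca²⁺][CO3²⁻]/Ksp = (9.58×10^-3)(1.850×10^-4) / 5.370×10^-7 = 3.30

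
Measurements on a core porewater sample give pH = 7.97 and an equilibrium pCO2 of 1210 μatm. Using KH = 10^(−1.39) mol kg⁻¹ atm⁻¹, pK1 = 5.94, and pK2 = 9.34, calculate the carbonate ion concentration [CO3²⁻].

[CO3²⁻] = 0.225 mmol/kg

[CO2*] = KH · pCO2 = 10^(−1.39) × 1210×10^-6 = 4.929×10^-5 mol/kg
α₀ = 1/(1 + K1/[H⁺] + K1K2/[H⁺]²) = 1/(1 + 10^+2.03 + 10^+0.66) = 0.008871
DIC = [CO2*]/α₀ = 4.929×10^-5 / 0.008871 = 5.556 mmol/kg
[CO3²⁻] = α₂·DIC; α₂ = 0.04055, so [CO3²⁻] = 0.04055 × 5.556 = 0.225 mmol/kg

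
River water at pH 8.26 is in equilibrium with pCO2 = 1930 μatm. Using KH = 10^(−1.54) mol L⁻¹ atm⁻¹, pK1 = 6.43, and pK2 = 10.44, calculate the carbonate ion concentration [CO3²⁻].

[CO2*] = KH · pCO2 = 10^(−1.54) × 1930×10^-6 = 5.566×10^-5 mol/L
α₀ = 1/(1 + K1/[H⁺] + K1K2/[H⁺]²) = 1/(1 + 10^+1.83 + 10^-0.35) = 0.01448
DIC = [CO2*]/α₀ = 5.566×10^-5 / 0.01448 = 3.844 mmol/L
[CO3²⁻] = α₂·DIC; α₂ = 0.006469, so [CO3²⁻] = 0.006469 × 3.844 = 0.0249 mmol/L

[CO3²⁻] = 0.0249 mmol/L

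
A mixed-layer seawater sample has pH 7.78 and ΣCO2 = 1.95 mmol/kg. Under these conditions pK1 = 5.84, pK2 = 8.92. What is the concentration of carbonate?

[CO3²⁻] = 0.130 mmol/kg

α₂ = 1 / (1 + [H⁺]/K2 + [H⁺]²/(K1K2)) = 1 / (1 + 10^+1.14 + 10^-0.80)
   = 1 / (1 + 13.804 + 0.15849) = 1/14.962 = 0.06683
[CO3²⁻] = α₂ × DIC = 0.06683 × 1.95 = 0.130 mmol/kg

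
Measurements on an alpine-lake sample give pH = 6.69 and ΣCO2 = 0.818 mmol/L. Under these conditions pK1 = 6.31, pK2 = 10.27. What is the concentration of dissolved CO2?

[CO2*] = 0.241 mmol/L

α₀ = 1 / (1 + K1/[H⁺] + K1K2/[H⁺]²) = 1 / (1 + 10^+0.38 + 10^-3.20)
   = 1 / (1 + 2.3988 + 0.00063096) = 1/3.3995 = 0.2942
[CO2*] = α₀ × DIC = 0.2942 × 0.818 = 0.241 mmol/L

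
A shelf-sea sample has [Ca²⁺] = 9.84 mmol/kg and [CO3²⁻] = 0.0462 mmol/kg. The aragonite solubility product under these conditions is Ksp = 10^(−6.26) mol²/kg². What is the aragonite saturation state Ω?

Ksp = 10^(−6.26) = 5.495×10^-7
Ω = [Ca²⁺][CO3²⁻]/Ksp = (9.84×10^-3)(0.0462×10^-3) / 5.495×10^-7 = 0.827

Ω = 0.827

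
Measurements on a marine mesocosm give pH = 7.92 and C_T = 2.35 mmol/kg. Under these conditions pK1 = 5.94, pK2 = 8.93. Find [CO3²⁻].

[CO3²⁻] = 0.207 mmol/kg

α₂ = 1 / (1 + [H⁺]/K2 + [H⁺]²/(K1K2)) = 1 / (1 + 10^+1.01 + 10^-0.97)
   = 1 / (1 + 10.233 + 0.10715) = 1/11.340 = 0.08818
[CO3²⁻] = α₂ × DIC = 0.08818 × 2.35 = 0.207 mmol/kg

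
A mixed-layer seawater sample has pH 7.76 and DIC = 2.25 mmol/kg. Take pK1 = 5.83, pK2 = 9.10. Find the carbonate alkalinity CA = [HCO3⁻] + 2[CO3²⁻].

CA = [HCO3⁻] + 2[CO3²⁻] = (α₁ + 2α₂)·DIC
At pH 7.76: [H⁺]/K1 = 10^-1.93 = 0.011749, K2/[H⁺] = 10^-1.34 = 0.045709
α₁ = 1/(1 + 0.011749 + 0.045709) = 1/1.0575 = 0.9457; α₂ = α₁·K2/[H⁺] = 0.04323
α₁ + 2α₂ = 1.0321
CA = 1.0321 × 2.25 = 2.32 mmol/kg

CA = 2.32 mmol/kg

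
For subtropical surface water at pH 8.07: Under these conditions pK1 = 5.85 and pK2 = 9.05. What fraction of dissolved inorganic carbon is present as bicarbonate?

α₁ = 0.900

α₁ = 1 / (1 + [H⁺]/K1 + K2/[H⁺]) = 1 / (1 + 10^-2.22 + 10^-0.98)
   = 1 / (1 + 0.0060256 + 0.10471) = 1/1.1107 = 0.9003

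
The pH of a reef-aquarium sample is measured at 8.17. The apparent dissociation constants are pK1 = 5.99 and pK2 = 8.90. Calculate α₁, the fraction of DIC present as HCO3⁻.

α₁ = 0.838

α₁ = 1 / (1 + [H⁺]/K1 + K2/[H⁺]) = 1 / (1 + 10^-2.18 + 10^-0.73)
   = 1 / (1 + 0.0066069 + 0.18621) = 1/1.1928 = 0.8384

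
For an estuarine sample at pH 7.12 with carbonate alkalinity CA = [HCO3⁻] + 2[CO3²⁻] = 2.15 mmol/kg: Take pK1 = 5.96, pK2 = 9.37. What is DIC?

DIC = 2.29 mmol/kg

CA = [HCO3⁻] + 2[CO3²⁻] = (α₁ + 2α₂)·DIC
At pH 7.12: [H⁺]/K1 = 10^-1.16 = 0.069183, K2/[H⁺] = 10^-2.25 = 0.0056234
α₁ = 1/(1 + 0.069183 + 0.0056234) = 1/1.0748 = 0.9304; α₂ = α₁·K2/[H⁺] = 0.005232
α₁ + 2α₂ = 0.9409
DIC = CA / (α₁ + 2α₂) = 2.15 / 0.9409 = 2.29 mmol/kg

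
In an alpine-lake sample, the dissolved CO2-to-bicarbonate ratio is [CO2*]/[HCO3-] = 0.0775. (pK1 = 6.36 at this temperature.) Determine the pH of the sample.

pH = 7.47

From K1 = [H⁺][HCO3-]/[CO2*]:  pH = pK1 − log₁₀([CO2*]/[HCO3-])
log₁₀(0.0775) = -1.111
pH = 6.36 − (-1.111) = 7.47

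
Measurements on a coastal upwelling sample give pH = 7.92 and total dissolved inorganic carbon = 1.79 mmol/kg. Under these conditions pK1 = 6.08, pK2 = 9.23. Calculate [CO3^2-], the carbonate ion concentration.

α₂ = 1 / (1 + [H⁺]/K2 + [H⁺]²/(K1K2)) = 1 / (1 + 10^+1.31 + 10^-0.53)
   = 1 / (1 + 20.417 + 0.29512) = 1/21.713 = 0.04606
[CO3²⁻] = α₂ × DIC = 0.04606 × 1.79 = 0.0824 mmol/kg

[CO3²⁻] = 0.0824 mmol/kg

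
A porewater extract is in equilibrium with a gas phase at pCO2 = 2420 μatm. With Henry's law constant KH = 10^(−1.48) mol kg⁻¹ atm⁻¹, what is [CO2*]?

KH = 10^(−1.48) = 3.311×10^-2 mol kg⁻¹ atm⁻¹
[CO2*] = KH · pCO2 = 3.311×10^-2 × 2420×10^-6 atm = 8.01×10^-5 mol/kg

[CO2*] = 80.1 μmol/kg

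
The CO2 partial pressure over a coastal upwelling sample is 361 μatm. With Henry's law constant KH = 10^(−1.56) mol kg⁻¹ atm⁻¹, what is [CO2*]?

KH = 10^(−1.56) = 2.754×10^-2 mol kg⁻¹ atm⁻¹
[CO2*] = KH · pCO2 = 2.754×10^-2 × 361×10^-6 atm = 9.94×10^-6 mol/kg

[CO2*] = 9.94 μmol/kg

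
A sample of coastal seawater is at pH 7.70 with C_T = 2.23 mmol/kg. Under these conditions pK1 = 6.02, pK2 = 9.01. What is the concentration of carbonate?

α₂ = 1 / (1 + [H⁺]/K2 + [H⁺]²/(K1K2)) = 1 / (1 + 10^+1.31 + 10^-0.37)
   = 1 / (1 + 20.417 + 0.42658) = 1/21.844 = 0.04578
[CO3²⁻] = α₂ × DIC = 0.04578 × 2.23 = 0.102 mmol/kg

[CO3²⁻] = 0.102 mmol/kg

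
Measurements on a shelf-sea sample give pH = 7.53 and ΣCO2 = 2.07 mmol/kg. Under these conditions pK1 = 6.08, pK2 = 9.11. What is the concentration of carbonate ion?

[CO3²⁻] = 0.0513 mmol/kg

α₂ = 1 / (1 + [H⁺]/K2 + [H⁺]²/(K1K2)) = 1 / (1 + 10^+1.58 + 10^+0.13)
   = 1 / (1 + 38.019 + 1.3490) = 1/40.368 = 0.02477
[CO3²⁻] = α₂ × DIC = 0.02477 × 2.07 = 0.0513 mmol/kg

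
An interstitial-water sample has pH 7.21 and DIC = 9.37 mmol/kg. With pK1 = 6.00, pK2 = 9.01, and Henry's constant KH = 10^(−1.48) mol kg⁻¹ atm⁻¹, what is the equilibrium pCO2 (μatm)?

pCO2 = 1.62×10^4 μatm

α₀ = 1 / (1 + K1/[H⁺] + K1K2/[H⁺]²) = 1 / (1 + 10^+1.21 + 10^-0.59)
   = 1 / (1 + 16.218 + 0.25704) = 1/17.475 = 0.05722
[CO2*] = α₀ × DIC = 0.05722 × 9.37 = 0.5362 mmol/kg
pCO2 = [CO2*]/KH = 5.362×10^-4 / 3.311×10^-2 = 1.62×10^4 μatm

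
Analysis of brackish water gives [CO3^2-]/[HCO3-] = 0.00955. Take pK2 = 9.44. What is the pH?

From K2 = [H⁺][CO3^2-]/[HCO3-]:  pH = pK2 + log₁₀([CO3^2-]/[HCO3-])
log₁₀(0.00955) = -2.020
pH = 9.44 + (-2.020) = 7.42

pH = 7.42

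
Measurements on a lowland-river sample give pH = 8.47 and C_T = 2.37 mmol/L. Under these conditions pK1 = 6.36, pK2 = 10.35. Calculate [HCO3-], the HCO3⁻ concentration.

α₁ = 1 / (1 + [H⁺]/K1 + K2/[H⁺]) = 1 / (1 + 10^-2.11 + 10^-1.88)
   = 1 / (1 + 0.0077625 + 0.013183) = 1/1.0209 = 0.9795
[HCO3⁻] = α₁ × DIC = 0.9795 × 2.37 = 2.32 mmol/L

[HCO3⁻] = 2.32 mmol/L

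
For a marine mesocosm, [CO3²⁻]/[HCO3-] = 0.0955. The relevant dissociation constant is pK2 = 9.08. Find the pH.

pH = 8.06

From K2 = [H⁺][CO3²⁻]/[HCO3-]:  pH = pK2 + log₁₀([CO3²⁻]/[HCO3-])
log₁₀(0.0955) = -1.020
pH = 9.08 + (-1.020) = 8.06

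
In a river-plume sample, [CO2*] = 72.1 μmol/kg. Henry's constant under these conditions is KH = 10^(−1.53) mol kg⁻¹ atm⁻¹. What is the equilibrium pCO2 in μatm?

pCO2 = 2440 μatm

KH = 10^(−1.53) = 2.951×10^-2 mol kg⁻¹ atm⁻¹
pCO2 = [CO2*]/KH = 72.1×10^-6 / 2.951×10^-2 = 2.44×10^-3 atm = 2440 μatm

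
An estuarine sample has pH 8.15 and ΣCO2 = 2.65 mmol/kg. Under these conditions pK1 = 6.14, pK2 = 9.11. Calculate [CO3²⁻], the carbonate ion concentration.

α₂ = 1 / (1 + [H⁺]/K2 + [H⁺]²/(K1K2)) = 1 / (1 + 10^+0.96 + 10^-1.05)
   = 1 / (1 + 9.1201 + 0.089125) = 1/10.209 = 0.09795
[CO3²⁻] = α₂ × DIC = 0.09795 × 2.65 = 0.260 mmol/kg

[CO3²⁻] = 0.260 mmol/kg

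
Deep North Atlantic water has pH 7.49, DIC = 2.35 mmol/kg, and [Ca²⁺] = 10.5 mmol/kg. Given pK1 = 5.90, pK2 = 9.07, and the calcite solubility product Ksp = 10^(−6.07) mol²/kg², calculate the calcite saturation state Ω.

α₂ = 1 / (1 + [H⁺]/K2 + [H⁺]²/(K1K2)) = 1 / (1 + 10^+1.58 + 10^-0.01)
   = 1 / (1 + 38.019 + 0.97724) = 1/39.996 = 0.02500
[CO3²⁻] = α₂ × DIC = 0.02500 × 2.35 = 0.05876 mmol/kg
Ksp = 10^(−6.07) = 8.511×10^-7
Ω = [Ca²⁺][CO3²⁻]/Ksp = (10.5×10^-3)(5.876×10^-5) / 8.511×10^-7 = 0.725

Ω = 0.725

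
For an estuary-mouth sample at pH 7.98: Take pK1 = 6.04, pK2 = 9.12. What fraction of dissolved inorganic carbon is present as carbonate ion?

α₂ = 0.0668

α₂ = 1 / (1 + [H⁺]/K2 + [H⁺]²/(K1K2)) = 1 / (1 + 10^+1.14 + 10^-0.80)
   = 1 / (1 + 13.804 + 0.15849) = 1/14.962 = 0.06683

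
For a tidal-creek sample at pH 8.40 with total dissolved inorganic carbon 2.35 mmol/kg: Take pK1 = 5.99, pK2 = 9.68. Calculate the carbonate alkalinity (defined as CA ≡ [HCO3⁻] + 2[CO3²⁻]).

CA = [HCO3⁻] + 2[CO3²⁻] = (α₁ + 2α₂)·DIC
At pH 8.40: [H⁺]/K1 = 10^-2.41 = 0.0038905, K2/[H⁺] = 10^-1.28 = 0.052481
α₁ = 1/(1 + 0.0038905 + 0.052481) = 1/1.0564 = 0.9466; α₂ = α₁·K2/[H⁺] = 0.04968
α₁ + 2α₂ = 1.0460
CA = 1.0460 × 2.35 = 2.46 mmol/kg

CA = 2.46 mmol/kg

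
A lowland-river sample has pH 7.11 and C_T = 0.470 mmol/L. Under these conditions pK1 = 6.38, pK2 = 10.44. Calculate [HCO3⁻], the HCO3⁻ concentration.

[HCO3⁻] = 0.396 mmol/L

α₁ = 1 / (1 + [H⁺]/K1 + K2/[H⁺]) = 1 / (1 + 10^-0.73 + 10^-3.33)
   = 1 / (1 + 0.18621 + 0.00046774) = 1/1.1867 = 0.8427
[HCO3⁻] = α₁ × DIC = 0.8427 × 0.470 = 0.396 mmol/L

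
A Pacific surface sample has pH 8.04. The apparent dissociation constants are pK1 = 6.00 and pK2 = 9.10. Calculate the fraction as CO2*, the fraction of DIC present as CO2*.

α₀ = 1 / (1 + K1/[H⁺] + K1K2/[H⁺]²) = 1 / (1 + 10^+2.04 + 10^+0.98)
   = 1 / (1 + 109.65 + 9.5499) = 1/120.20 = 0.008320

α₀ = 0.00832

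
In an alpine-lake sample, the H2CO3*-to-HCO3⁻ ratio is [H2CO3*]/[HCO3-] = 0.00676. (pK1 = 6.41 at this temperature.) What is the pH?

pH = 8.58

From K1 = [H⁺][HCO3-]/[H2CO3*]:  pH = pK1 − log₁₀([H2CO3*]/[HCO3-])
log₁₀(0.00676) = -2.170
pH = 6.41 − (-2.170) = 8.58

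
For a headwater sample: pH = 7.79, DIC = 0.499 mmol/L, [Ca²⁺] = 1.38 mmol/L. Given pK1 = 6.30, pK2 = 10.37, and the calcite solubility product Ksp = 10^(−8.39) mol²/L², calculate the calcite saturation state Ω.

Ω = 0.430

α₂ = 1 / (1 + [H⁺]/K2 + [H⁺]²/(K1K2)) = 1 / (1 + 10^+2.58 + 10^+1.09)
   = 1 / (1 + 380.19 + 12.303) = 1/393.49 = 0.002541
[CO3²⁻] = α₂ × DIC = 0.002541 × 0.499 = 0.001268 mmol/L = 1.268 μmol/L
Ksp = 10^(−8.39) = 4.074×10^-9
Ω = [Ca²⁺][CO3²⁻]/Ksp = (1.38×10^-3)(1.268×10^-6) / 4.074×10^-9 = 0.430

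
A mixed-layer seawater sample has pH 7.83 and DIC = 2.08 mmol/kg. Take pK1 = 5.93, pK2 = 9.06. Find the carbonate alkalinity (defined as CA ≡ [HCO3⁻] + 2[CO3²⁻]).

CA = 2.17 mmol/kg

CA = [HCO3⁻] + 2[CO3²⁻] = (α₁ + 2α₂)·DIC
At pH 7.83: [H⁺]/K1 = 10^-1.90 = 0.012589, K2/[H⁺] = 10^-1.23 = 0.058884
α₁ = 1/(1 + 0.012589 + 0.058884) = 1/1.0715 = 0.9333; α₂ = α₁·K2/[H⁺] = 0.05496
α₁ + 2α₂ = 1.0432
CA = 1.0432 × 2.08 = 2.17 mmol/kg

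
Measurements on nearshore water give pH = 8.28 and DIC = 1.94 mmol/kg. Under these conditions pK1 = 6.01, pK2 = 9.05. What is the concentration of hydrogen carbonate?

α₁ = 1 / (1 + [H⁺]/K1 + K2/[H⁺]) = 1 / (1 + 10^-2.27 + 10^-0.77)
   = 1 / (1 + 0.0053703 + 0.16982) = 1/1.1752 = 0.8509
[HCO3⁻] = α₁ × DIC = 0.8509 × 1.94 = 1.65 mmol/kg

[HCO3⁻] = 1.65 mmol/kg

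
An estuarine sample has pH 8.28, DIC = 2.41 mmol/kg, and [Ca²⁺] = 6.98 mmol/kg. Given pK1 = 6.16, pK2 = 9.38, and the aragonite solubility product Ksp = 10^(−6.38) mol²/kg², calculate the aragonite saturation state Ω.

Ω = 2.95

α₂ = 1 / (1 + [H⁺]/K2 + [H⁺]²/(K1K2)) = 1 / (1 + 10^+1.10 + 10^-1.02)
   = 1 / (1 + 12.589 + 0.095499) = 1/13.685 = 0.07307
[CO3²⁻] = α₂ × DIC = 0.07307 × 2.41 = 0.1761 mmol/kg
Ksp = 10^(−6.38) = 4.169×10^-7
Ω = [Ca²⁺][CO3²⁻]/Ksp = (6.98×10^-3)(1.761×10^-4) / 4.169×10^-7 = 2.95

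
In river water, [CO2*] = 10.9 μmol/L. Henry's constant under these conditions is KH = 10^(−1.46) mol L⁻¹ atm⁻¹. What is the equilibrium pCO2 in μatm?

KH = 10^(−1.46) = 3.467×10^-2 mol L⁻¹ atm⁻¹
pCO2 = [CO2*]/KH = 10.9×10^-6 / 3.467×10^-2 = 3.14×10^-4 atm = 314 μatm

pCO2 = 314 μatm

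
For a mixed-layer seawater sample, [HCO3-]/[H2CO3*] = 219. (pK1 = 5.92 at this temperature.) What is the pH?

From K1 = [H⁺][HCO3-]/[H2CO3*]:  pH = pK1 + log₁₀([HCO3-]/[H2CO3*])
log₁₀(219) = +2.340
pH = 5.92 + (+2.340) = 8.26

pH = 8.26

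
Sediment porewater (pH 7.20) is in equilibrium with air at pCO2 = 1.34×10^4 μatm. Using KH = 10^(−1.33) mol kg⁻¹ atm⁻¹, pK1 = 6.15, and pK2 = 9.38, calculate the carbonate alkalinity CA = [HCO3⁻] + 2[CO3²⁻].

[CO2*] = KH · pCO2 = 10^(−1.33) × 1.34×10^4×10^-6 = 6.268×10^-4 mol/kg
α₀ = 1/(1 + K1/[H⁺] + K1K2/[H⁺]²) = 1/(1 + 10^+1.05 + 10^-1.13) = 0.08134
DIC = [CO2*]/α₀ = 6.268×10^-4 / 0.08134 = 7.706 mmol/kg
CA = (α₁ + 2α₂)·DIC = (0.9126 + 2×0.006030) × 7.706 = 7.13 mmol/kg

CA = 7.13 mmol/kg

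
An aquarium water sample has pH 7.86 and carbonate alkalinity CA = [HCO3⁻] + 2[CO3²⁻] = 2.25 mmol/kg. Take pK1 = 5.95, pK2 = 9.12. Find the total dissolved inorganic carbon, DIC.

DIC = 2.16 mmol/kg

CA = [HCO3⁻] + 2[CO3²⁻] = (α₁ + 2α₂)·DIC
At pH 7.86: [H⁺]/K1 = 10^-1.91 = 0.012303, K2/[H⁺] = 10^-1.26 = 0.054954
α₁ = 1/(1 + 0.012303 + 0.054954) = 1/1.0673 = 0.9370; α₂ = α₁·K2/[H⁺] = 0.05149
α₁ + 2α₂ = 1.0400
DIC = CA / (α₁ + 2α₂) = 2.25 / 1.0400 = 2.16 mmol/kg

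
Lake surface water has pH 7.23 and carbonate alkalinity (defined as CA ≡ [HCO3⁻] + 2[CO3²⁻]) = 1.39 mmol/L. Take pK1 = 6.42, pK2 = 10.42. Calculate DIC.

CA = [HCO3⁻] + 2[CO3²⁻] = (α₁ + 2α₂)·DIC
At pH 7.23: [H⁺]/K1 = 10^-0.81 = 0.15488, K2/[H⁺] = 10^-3.19 = 0.00064565
α₁ = 1/(1 + 0.15488 + 0.00064565) = 1/1.1555 = 0.8654; α₂ = α₁·K2/[H⁺] = 0.0005588
α₁ + 2α₂ = 0.8665
DIC = CA / (α₁ + 2α₂) = 1.39 / 0.8665 = 1.60 mmol/L

DIC = 1.60 mmol/L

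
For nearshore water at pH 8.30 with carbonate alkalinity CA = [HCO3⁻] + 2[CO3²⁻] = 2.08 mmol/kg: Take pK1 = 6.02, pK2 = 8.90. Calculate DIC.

DIC = 1.74 mmol/kg

CA = [HCO3⁻] + 2[CO3²⁻] = (α₁ + 2α₂)·DIC
At pH 8.30: [H⁺]/K1 = 10^-2.28 = 0.0052481, K2/[H⁺] = 10^-0.60 = 0.25119
α₁ = 1/(1 + 0.0052481 + 0.25119) = 1/1.2564 = 0.7959; α₂ = α₁·K2/[H⁺] = 0.1999
α₁ + 2α₂ = 1.1957
DIC = CA / (α₁ + 2α₂) = 2.08 / 1.1957 = 1.74 mmol/kg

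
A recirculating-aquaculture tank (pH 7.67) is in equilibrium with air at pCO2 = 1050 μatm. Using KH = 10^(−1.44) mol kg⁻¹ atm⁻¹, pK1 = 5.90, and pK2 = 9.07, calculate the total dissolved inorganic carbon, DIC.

DIC = 2.37 mmol/kg

[CO2*] = KH · pCO2 = 10^(−1.44) × 1050×10^-6 = 3.812×10^-5 mol/kg
α₀ = 1/(1 + K1/[H⁺] + K1K2/[H⁺]²) = 1/(1 + 10^+1.77 + 10^+0.37) = 0.01607
DIC = [CO2*]/α₀ = 3.812×10^-5 / 0.01607 = 2.37 mmol/kg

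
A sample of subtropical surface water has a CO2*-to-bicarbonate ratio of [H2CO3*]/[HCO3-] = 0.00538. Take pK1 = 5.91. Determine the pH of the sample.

pH = 8.18

From K1 = [H⁺][HCO3-]/[H2CO3*]:  pH = pK1 − log₁₀([H2CO3*]/[HCO3-])
log₁₀(0.00538) = -2.269
pH = 5.91 − (-2.269) = 8.18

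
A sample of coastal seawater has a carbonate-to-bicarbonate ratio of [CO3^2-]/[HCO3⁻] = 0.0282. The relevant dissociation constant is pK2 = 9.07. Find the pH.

From K2 = [H⁺][CO3^2-]/[HCO3⁻]:  pH = pK2 + log₁₀([CO3^2-]/[HCO3⁻])
log₁₀(0.0282) = -1.550
pH = 9.07 + (-1.550) = 7.52

pH = 7.52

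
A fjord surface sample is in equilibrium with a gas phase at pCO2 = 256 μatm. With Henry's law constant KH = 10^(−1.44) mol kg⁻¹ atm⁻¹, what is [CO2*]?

KH = 10^(−1.44) = 3.631×10^-2 mol kg⁻¹ atm⁻¹
[CO2*] = KH · pCO2 = 3.631×10^-2 × 256×10^-6 atm = 9.29×10^-6 mol/kg

[CO2*] = 9.29 μmol/kg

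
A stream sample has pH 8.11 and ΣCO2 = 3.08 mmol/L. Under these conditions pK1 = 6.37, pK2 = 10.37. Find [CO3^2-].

[CO3²⁻] = 16.5 μmol/L

α₂ = 1 / (1 + [H⁺]/K2 + [H⁺]²/(K1K2)) = 1 / (1 + 10^+2.26 + 10^+0.52)
   = 1 / (1 + 181.97 + 3.3113) = 1/186.28 = 0.005368
[CO3²⁻] = α₂ × DIC = 0.005368 × 3.08 = 0.0165 mmol/L = 16.5 μmol/L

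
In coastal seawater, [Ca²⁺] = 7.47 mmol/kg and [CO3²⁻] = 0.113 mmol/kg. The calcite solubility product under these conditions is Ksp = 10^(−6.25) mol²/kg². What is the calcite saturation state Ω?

Ksp = 10^(−6.25) = 5.623×10^-7
Ω = [Ca²⁺][CO3²⁻]/Ksp = (7.47×10^-3)(0.113×10^-3) / 5.623×10^-7 = 1.50

Ω = 1.50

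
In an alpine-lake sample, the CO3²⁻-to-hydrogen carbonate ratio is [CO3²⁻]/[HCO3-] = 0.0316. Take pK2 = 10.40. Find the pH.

pH = 8.90

From K2 = [H⁺][CO3²⁻]/[HCO3-]:  pH = pK2 + log₁₀([CO3²⁻]/[HCO3-])
log₁₀(0.0316) = -1.500
pH = 10.40 + (-1.500) = 8.90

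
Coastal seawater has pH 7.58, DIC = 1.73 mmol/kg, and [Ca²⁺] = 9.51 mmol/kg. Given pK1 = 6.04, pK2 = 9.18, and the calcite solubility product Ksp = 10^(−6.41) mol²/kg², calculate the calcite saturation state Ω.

Ω = 1.01

α₂ = 1 / (1 + [H⁺]/K2 + [H⁺]²/(K1K2)) = 1 / (1 + 10^+1.60 + 10^+0.06)
   = 1 / (1 + 39.811 + 1.1482) = 1/41.959 = 0.02383
[CO3²⁻] = α₂ × DIC = 0.02383 × 1.73 = 0.04123 mmol/kg
Ksp = 10^(−6.41) = 3.890×10^-7
Ω = [Ca²⁺][CO3²⁻]/Ksp = (9.51×10^-3)(4.123×10^-5) / 3.890×10^-7 = 1.01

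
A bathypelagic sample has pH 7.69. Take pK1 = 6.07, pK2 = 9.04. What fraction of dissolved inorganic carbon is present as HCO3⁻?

α₁ = 1 / (1 + [H⁺]/K1 + K2/[H⁺]) = 1 / (1 + 10^-1.62 + 10^-1.35)
   = 1 / (1 + 0.023988 + 0.044668) = 1/1.0687 = 0.9358

α₁ = 0.936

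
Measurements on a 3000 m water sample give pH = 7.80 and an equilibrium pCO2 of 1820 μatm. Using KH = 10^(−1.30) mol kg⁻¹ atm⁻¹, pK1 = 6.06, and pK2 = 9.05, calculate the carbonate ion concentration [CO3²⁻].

[CO3²⁻] = 0.282 mmol/kg

[CO2*] = KH · pCO2 = 10^(−1.30) × 1820×10^-6 = 9.122×10^-5 mol/kg
α₀ = 1/(1 + K1/[H⁺] + K1K2/[H⁺]²) = 1/(1 + 10^+1.74 + 10^+0.49) = 0.01694
DIC = [CO2*]/α₀ = 9.122×10^-5 / 0.01694 = 5.386 mmol/kg
[CO3²⁻] = α₂·DIC; α₂ = 0.05234, so [CO3²⁻] = 0.05234 × 5.386 = 0.282 mmol/kg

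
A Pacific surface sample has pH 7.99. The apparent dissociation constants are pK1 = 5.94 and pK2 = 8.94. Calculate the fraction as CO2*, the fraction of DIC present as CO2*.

α₀ = 1 / (1 + K1/[H⁺] + K1K2/[H⁺]²) = 1 / (1 + 10^+2.05 + 10^+1.10)
   = 1 / (1 + 112.20 + 12.589) = 1/125.79 = 0.007950

α₀ = 0.00795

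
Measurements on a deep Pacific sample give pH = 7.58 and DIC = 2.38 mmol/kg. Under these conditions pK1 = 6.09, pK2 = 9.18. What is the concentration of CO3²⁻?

α₂ = 1 / (1 + [H⁺]/K2 + [H⁺]²/(K1K2)) = 1 / (1 + 10^+1.60 + 10^+0.11)
   = 1 / (1 + 39.811 + 1.2882) = 1/42.099 = 0.02375
[CO3²⁻] = α₂ × DIC = 0.02375 × 2.38 = 0.0565 mmol/kg

[CO3²⁻] = 0.0565 mmol/kg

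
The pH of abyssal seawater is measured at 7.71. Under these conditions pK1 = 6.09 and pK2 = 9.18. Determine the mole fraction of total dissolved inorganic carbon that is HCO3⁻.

α₁ = 0.945

α₁ = 1 / (1 + [H⁺]/K1 + K2/[H⁺]) = 1 / (1 + 10^-1.62 + 10^-1.47)
   = 1 / (1 + 0.023988 + 0.033884) = 1/1.0579 = 0.9453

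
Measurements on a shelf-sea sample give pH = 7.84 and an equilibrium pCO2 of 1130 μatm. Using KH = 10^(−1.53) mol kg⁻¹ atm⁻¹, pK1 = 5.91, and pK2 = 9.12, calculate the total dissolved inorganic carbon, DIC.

DIC = 3.02 mmol/kg

[CO2*] = KH · pCO2 = 10^(−1.53) × 1130×10^-6 = 3.335×10^-5 mol/kg
α₀ = 1/(1 + K1/[H⁺] + K1K2/[H⁺]²) = 1/(1 + 10^+1.93 + 10^+0.65) = 0.01104
DIC = [CO2*]/α₀ = 3.335×10^-5 / 0.01104 = 3.02 mmol/kg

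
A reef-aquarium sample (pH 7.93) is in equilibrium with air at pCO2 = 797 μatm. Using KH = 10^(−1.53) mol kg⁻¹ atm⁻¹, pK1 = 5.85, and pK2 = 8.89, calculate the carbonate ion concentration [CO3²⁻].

[CO2*] = KH · pCO2 = 10^(−1.53) × 797×10^-6 = 2.352×10^-5 mol/kg
α₀ = 1/(1 + K1/[H⁺] + K1K2/[H⁺]²) = 1/(1 + 10^+2.08 + 10^+1.12) = 0.007440
DIC = [CO2*]/α₀ = 2.352×10^-5 / 0.007440 = 3.161 mmol/kg
[CO3²⁻] = α₂·DIC; α₂ = 0.09808, so [CO3²⁻] = 0.09808 × 3.161 = 0.310 mmol/kg

[CO3²⁻] = 0.310 mmol/kg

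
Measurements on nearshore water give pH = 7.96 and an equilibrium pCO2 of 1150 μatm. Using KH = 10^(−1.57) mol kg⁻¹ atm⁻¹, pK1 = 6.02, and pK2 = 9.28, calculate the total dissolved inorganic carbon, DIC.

[CO2*] = KH · pCO2 = 10^(−1.57) × 1150×10^-6 = 3.095×10^-5 mol/kg
α₀ = 1/(1 + K1/[H⁺] + K1K2/[H⁺]²) = 1/(1 + 10^+1.94 + 10^+0.62) = 0.01084
DIC = [CO2*]/α₀ = 3.095×10^-5 / 0.01084 = 2.86 mmol/kg

DIC = 2.86 mmol/kg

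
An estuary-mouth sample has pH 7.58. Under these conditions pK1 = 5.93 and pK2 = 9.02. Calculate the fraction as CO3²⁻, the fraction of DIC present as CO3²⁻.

α₂ = 0.0343

α₂ = 1 / (1 + [H⁺]/K2 + [H⁺]²/(K1K2)) = 1 / (1 + 10^+1.44 + 10^-0.21)
   = 1 / (1 + 27.542 + 0.61660) = 1/29.159 = 0.03429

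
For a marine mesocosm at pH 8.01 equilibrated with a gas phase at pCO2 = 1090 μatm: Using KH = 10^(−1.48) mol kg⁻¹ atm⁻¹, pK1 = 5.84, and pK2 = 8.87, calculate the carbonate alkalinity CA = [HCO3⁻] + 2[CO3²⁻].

[CO2*] = KH · pCO2 = 10^(−1.48) × 1090×10^-6 = 3.609×10^-5 mol/kg
α₀ = 1/(1 + K1/[H⁺] + K1K2/[H⁺]²) = 1/(1 + 10^+2.17 + 10^+1.31) = 0.005906
DIC = [CO2*]/α₀ = 3.609×10^-5 / 0.005906 = 6.112 mmol/kg
CA = (α₁ + 2α₂)·DIC = (0.8735 + 2×0.1206) × 6.112 = 6.81 mmol/kg

CA = 6.81 mmol/kg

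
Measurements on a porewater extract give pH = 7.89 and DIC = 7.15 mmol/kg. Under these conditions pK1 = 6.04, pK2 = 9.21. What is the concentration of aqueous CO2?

α₀ = 1 / (1 + K1/[H⁺] + K1K2/[H⁺]²) = 1 / (1 + 10^+1.85 + 10^+0.53)
   = 1 / (1 + 70.795 + 3.3884) = 1/75.183 = 0.01330
[CO2*] = α₀ × DIC = 0.01330 × 7.15 = 0.0951 mmol/kg

[CO2*] = 0.0951 mmol/kg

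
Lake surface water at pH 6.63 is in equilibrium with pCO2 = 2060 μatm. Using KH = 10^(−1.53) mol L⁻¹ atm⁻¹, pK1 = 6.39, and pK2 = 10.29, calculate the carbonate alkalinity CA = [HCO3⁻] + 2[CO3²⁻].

[CO2*] = KH · pCO2 = 10^(−1.53) × 2060×10^-6 = 6.079×10^-5 mol/L
α₀ = 1/(1 + K1/[H⁺] + K1K2/[H⁺]²) = 1/(1 + 10^+0.24 + 10^-3.42) = 0.3652
DIC = [CO2*]/α₀ = 6.079×10^-5 / 0.3652 = 0.1665 mmol/L
CA = (α₁ + 2α₂)·DIC = (0.6347 + 2×0.0001388) × 0.1665 = 0.106 mmol/L

CA = 0.106 mmol/L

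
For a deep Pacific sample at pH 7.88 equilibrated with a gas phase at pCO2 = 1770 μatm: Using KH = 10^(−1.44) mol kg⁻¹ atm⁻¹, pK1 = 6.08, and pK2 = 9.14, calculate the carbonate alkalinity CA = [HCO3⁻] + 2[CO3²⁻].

CA = 4.50 mmol/kg

[CO2*] = KH · pCO2 = 10^(−1.44) × 1770×10^-6 = 6.426×10^-5 mol/kg
α₀ = 1/(1 + K1/[H⁺] + K1K2/[H⁺]²) = 1/(1 + 10^+1.80 + 10^+0.54) = 0.01480
DIC = [CO2*]/α₀ = 6.426×10^-5 / 0.01480 = 4.342 mmol/kg
CA = (α₁ + 2α₂)·DIC = (0.9339 + 2×0.05132) × 4.342 = 4.50 mmol/kg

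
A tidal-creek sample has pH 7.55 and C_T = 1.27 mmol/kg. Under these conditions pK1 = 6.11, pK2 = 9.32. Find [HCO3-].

[HCO3⁻] = 1.21 mmol/kg

α₁ = 1 / (1 + [H⁺]/K1 + K2/[H⁺]) = 1 / (1 + 10^-1.44 + 10^-1.77)
   = 1 / (1 + 0.036308 + 0.016982) = 1/1.0533 = 0.9494
[HCO3⁻] = α₁ × DIC = 0.9494 × 1.27 = 1.21 mmol/kg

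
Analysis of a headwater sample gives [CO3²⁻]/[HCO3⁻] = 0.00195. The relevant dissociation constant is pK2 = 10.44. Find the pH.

pH = 7.73

From K2 = [H⁺][CO3²⁻]/[HCO3⁻]:  pH = pK2 + log₁₀([CO3²⁻]/[HCO3⁻])
log₁₀(0.00195) = -2.710
pH = 10.44 + (-2.710) = 7.73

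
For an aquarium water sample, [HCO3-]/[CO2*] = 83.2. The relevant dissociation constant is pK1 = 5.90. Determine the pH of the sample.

From K1 = [H⁺][HCO3-]/[CO2*]:  pH = pK1 + log₁₀([HCO3-]/[CO2*])
log₁₀(83.2) = +1.920
pH = 5.90 + (+1.920) = 7.82

pH = 7.82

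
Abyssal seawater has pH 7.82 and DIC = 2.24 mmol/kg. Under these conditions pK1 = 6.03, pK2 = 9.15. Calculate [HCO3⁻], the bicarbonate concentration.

α₁ = 1 / (1 + [H⁺]/K1 + K2/[H⁺]) = 1 / (1 + 10^-1.79 + 10^-1.33)
   = 1 / (1 + 0.016218 + 0.046774) = 1/1.0630 = 0.9407
[HCO3⁻] = α₁ × DIC = 0.9407 × 2.24 = 2.11 mmol/kg

[HCO3⁻] = 2.11 mmol/kg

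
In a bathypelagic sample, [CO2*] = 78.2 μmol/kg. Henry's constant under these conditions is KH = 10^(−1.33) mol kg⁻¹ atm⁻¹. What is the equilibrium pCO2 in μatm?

pCO2 = 1670 μatm

KH = 10^(−1.33) = 4.677×10^-2 mol kg⁻¹ atm⁻¹
pCO2 = [CO2*]/KH = 78.2×10^-6 / 4.677×10^-2 = 1.67×10^-3 atm = 1670 μatm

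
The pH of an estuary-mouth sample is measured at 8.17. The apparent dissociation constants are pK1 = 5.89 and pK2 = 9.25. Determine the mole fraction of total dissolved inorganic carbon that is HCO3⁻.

α₁ = 1 / (1 + [H⁺]/K1 + K2/[H⁺]) = 1 / (1 + 10^-2.28 + 10^-1.08)
   = 1 / (1 + 0.0052481 + 0.083176) = 1/1.0884 = 0.9188

α₁ = 0.919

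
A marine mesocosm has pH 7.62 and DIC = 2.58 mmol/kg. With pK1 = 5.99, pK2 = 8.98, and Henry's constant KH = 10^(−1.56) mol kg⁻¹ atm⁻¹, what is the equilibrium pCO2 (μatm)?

pCO2 = 2060 μatm

α₀ = 1 / (1 + K1/[H⁺] + K1K2/[H⁺]²) = 1 / (1 + 10^+1.63 + 10^+0.27)
   = 1 / (1 + 42.658 + 1.8621) = 1/45.520 = 0.02197
[CO2*] = α₀ × DIC = 0.02197 × 2.58 = 0.05668 mmol/kg
pCO2 = [CO2*]/KH = 5.668×10^-5 / 2.754×10^-2 = 2060 μatm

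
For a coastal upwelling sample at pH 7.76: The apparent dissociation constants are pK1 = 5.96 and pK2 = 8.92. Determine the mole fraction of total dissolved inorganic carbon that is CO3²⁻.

α₂ = 0.0638

α₂ = 1 / (1 + [H⁺]/K2 + [H⁺]²/(K1K2)) = 1 / (1 + 10^+1.16 + 10^-0.64)
   = 1 / (1 + 14.454 + 0.22909) = 1/15.683 = 0.06376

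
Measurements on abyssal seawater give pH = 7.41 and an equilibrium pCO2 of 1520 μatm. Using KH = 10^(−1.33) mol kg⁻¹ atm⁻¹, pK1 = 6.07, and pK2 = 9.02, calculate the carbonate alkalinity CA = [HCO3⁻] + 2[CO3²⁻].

CA = 1.63 mmol/kg

[CO2*] = KH · pCO2 = 10^(−1.33) × 1520×10^-6 = 7.110×10^-5 mol/kg
α₀ = 1/(1 + K1/[H⁺] + K1K2/[H⁺]²) = 1/(1 + 10^+1.34 + 10^-0.27) = 0.04271
DIC = [CO2*]/α₀ = 7.110×10^-5 / 0.04271 = 1.665 mmol/kg
CA = (α₁ + 2α₂)·DIC = (0.9344 + 2×0.02294) × 1.665 = 1.63 mmol/kg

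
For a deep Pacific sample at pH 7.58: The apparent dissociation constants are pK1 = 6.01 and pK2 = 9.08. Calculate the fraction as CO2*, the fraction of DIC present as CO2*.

α₀ = 0.0254

α₀ = 1 / (1 + K1/[H⁺] + K1K2/[H⁺]²) = 1 / (1 + 10^+1.57 + 10^+0.07)
   = 1 / (1 + 37.154 + 1.1749) = 1/39.328 = 0.02543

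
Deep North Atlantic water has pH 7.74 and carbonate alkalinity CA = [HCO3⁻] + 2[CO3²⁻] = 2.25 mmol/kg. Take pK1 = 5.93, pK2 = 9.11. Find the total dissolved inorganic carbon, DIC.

DIC = 2.19 mmol/kg

CA = [HCO3⁻] + 2[CO3²⁻] = (α₁ + 2α₂)·DIC
At pH 7.74: [H⁺]/K1 = 10^-1.81 = 0.015488, K2/[H⁺] = 10^-1.37 = 0.042658
α₁ = 1/(1 + 0.015488 + 0.042658) = 1/1.0581 = 0.9450; α₂ = α₁·K2/[H⁺] = 0.04031
α₁ + 2α₂ = 1.0257
DIC = CA / (α₁ + 2α₂) = 2.25 / 1.0257 = 2.19 mmol/kg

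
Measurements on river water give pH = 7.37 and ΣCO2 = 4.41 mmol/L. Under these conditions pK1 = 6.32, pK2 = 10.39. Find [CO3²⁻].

α₂ = 1 / (1 + [H⁺]/K2 + [H⁺]²/(K1K2)) = 1 / (1 + 10^+3.02 + 10^+1.97)
   = 1 / (1 + 1047.1 + 93.325) = 1/1141.5 = 0.0008761
[CO3²⁻] = α₂ × DIC = 0.0008761 × 4.41 = 0.00386 mmol/L = 3.86 μmol/L

[CO3²⁻] = 3.86 μmol/L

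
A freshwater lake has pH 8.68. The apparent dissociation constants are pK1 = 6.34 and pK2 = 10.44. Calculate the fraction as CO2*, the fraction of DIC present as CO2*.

α₀ = 0.00447

α₀ = 1 / (1 + K1/[H⁺] + K1K2/[H⁺]²) = 1 / (1 + 10^+2.34 + 10^+0.58)
   = 1 / (1 + 218.78 + 3.8019) = 1/223.58 = 0.004473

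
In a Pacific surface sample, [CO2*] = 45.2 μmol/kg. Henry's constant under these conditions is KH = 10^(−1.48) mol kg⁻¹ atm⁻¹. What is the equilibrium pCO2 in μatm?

KH = 10^(−1.48) = 3.311×10^-2 mol kg⁻¹ atm⁻¹
pCO2 = [CO2*]/KH = 45.2×10^-6 / 3.311×10^-2 = 1.37×10^-3 atm = 1370 μatm

pCO2 = 1370 μatm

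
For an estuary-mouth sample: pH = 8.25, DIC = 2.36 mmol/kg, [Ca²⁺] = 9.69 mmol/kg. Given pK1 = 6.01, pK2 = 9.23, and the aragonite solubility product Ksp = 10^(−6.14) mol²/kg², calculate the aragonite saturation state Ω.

Ω = 2.98

α₂ = 1 / (1 + [H⁺]/K2 + [H⁺]²/(K1K2)) = 1 / (1 + 10^+0.98 + 10^-1.26)
   = 1 / (1 + 9.5499 + 0.054954) = 1/10.605 = 0.09430
[CO3²⁻] = α₂ × DIC = 0.09430 × 2.36 = 0.2225 mmol/kg
Ksp = 10^(−6.14) = 7.244×10^-7
Ω = [Ca²⁺][CO3²⁻]/Ksp = (9.69×10^-3)(2.225×10^-4) / 7.244×10^-7 = 2.98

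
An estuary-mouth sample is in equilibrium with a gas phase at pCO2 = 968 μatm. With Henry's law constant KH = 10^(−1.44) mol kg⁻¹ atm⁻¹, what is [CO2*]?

[CO2*] = 35.1 μmol/kg

KH = 10^(−1.44) = 3.631×10^-2 mol kg⁻¹ atm⁻¹
[CO2*] = KH · pCO2 = 3.631×10^-2 × 968×10^-6 atm = 3.51×10^-5 mol/kg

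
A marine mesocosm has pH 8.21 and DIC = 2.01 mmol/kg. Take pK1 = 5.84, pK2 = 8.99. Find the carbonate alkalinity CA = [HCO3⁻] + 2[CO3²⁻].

CA = 2.29 mmol/kg

CA = [HCO3⁻] + 2[CO3²⁻] = (α₁ + 2α₂)·DIC
At pH 8.21: [H⁺]/K1 = 10^-2.37 = 0.0042658, K2/[H⁺] = 10^-0.78 = 0.16596
α₁ = 1/(1 + 0.0042658 + 0.16596) = 1/1.1702 = 0.8545; α₂ = α₁·K2/[H⁺] = 0.1418
α₁ + 2α₂ = 1.1382
CA = 1.1382 × 2.01 = 2.29 mmol/kg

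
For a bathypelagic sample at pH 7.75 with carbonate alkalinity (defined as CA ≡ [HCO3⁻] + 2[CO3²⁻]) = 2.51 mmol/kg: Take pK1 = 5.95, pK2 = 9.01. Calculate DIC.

CA = [HCO3⁻] + 2[CO3²⁻] = (α₁ + 2α₂)·DIC
At pH 7.75: [H⁺]/K1 = 10^-1.80 = 0.015849, K2/[H⁺] = 10^-1.26 = 0.054954
α₁ = 1/(1 + 0.015849 + 0.054954) = 1/1.0708 = 0.9339; α₂ = α₁·K2/[H⁺] = 0.05132
α₁ + 2α₂ = 1.0365
DIC = CA / (α₁ + 2α₂) = 2.51 / 1.0365 = 2.42 mmol/kg

DIC = 2.42 mmol/kg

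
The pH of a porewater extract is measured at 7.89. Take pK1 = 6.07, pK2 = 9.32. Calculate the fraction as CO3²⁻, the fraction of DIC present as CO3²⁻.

α₂ = 0.0353

α₂ = 1 / (1 + [H⁺]/K2 + [H⁺]²/(K1K2)) = 1 / (1 + 10^+1.43 + 10^-0.39)
   = 1 / (1 + 26.915 + 0.40738) = 1/28.323 = 0.03531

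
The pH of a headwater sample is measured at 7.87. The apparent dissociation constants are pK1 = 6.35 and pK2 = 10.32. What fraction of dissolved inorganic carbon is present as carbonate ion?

α₂ = 0.00343

α₂ = 1 / (1 + [H⁺]/K2 + [H⁺]²/(K1K2)) = 1 / (1 + 10^+2.45 + 10^+0.93)
   = 1 / (1 + 281.84 + 8.5114) = 1/291.35 = 0.003432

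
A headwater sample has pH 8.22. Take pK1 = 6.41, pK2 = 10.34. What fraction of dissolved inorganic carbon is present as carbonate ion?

α₂ = 0.00741

α₂ = 1 / (1 + [H⁺]/K2 + [H⁺]²/(K1K2)) = 1 / (1 + 10^+2.12 + 10^+0.31)
   = 1 / (1 + 131.83 + 2.0417) = 1/134.87 = 0.007415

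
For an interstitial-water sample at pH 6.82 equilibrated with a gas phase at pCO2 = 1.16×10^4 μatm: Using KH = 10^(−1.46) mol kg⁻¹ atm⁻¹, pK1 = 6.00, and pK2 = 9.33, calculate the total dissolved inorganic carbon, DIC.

[CO2*] = KH · pCO2 = 10^(−1.46) × 1.16×10^4×10^-6 = 4.022×10^-4 mol/kg
α₀ = 1/(1 + K1/[H⁺] + K1K2/[H⁺]²) = 1/(1 + 10^+0.82 + 10^-1.69) = 0.1311
DIC = [CO2*]/α₀ = 4.022×10^-4 / 0.1311 = 3.07 mmol/kg

DIC = 3.07 mmol/kg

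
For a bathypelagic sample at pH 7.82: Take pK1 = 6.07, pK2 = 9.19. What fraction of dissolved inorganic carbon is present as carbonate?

α₂ = 1 / (1 + [H⁺]/K2 + [H⁺]²/(K1K2)) = 1 / (1 + 10^+1.37 + 10^-0.38)
   = 1 / (1 + 23.442 + 0.41687) = 1/24.859 = 0.04023

α₂ = 0.0402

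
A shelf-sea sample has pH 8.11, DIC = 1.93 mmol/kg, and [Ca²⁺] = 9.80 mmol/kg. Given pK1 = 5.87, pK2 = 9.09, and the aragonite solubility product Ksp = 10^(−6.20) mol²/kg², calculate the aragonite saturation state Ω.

Ω = 2.83

α₂ = 1 / (1 + [H⁺]/K2 + [H⁺]²/(K1K2)) = 1 / (1 + 10^+0.98 + 10^-1.26)
   = 1 / (1 + 9.5499 + 0.054954) = 1/10.605 = 0.09430
[CO3²⁻] = α₂ × DIC = 0.09430 × 1.93 = 0.1820 mmol/kg
Ksp = 10^(−6.20) = 6.310×10^-7
Ω = [Ca²⁺][CO3²⁻]/Ksp = (9.80×10^-3)(1.820×10^-4) / 6.310×10^-7 = 2.83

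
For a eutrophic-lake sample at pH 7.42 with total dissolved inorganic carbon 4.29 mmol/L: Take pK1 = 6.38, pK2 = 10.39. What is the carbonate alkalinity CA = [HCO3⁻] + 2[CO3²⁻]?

CA = 3.94 mmol/L

CA = [HCO3⁻] + 2[CO3²⁻] = (α₁ + 2α₂)·DIC
At pH 7.42: [H⁺]/K1 = 10^-1.04 = 0.091201, K2/[H⁺] = 10^-2.97 = 0.0010715
α₁ = 1/(1 + 0.091201 + 0.0010715) = 1/1.0923 = 0.9155; α₂ = α₁·K2/[H⁺] = 0.0009810
α₁ + 2α₂ = 0.9175
CA = 0.9175 × 4.29 = 3.94 mmol/L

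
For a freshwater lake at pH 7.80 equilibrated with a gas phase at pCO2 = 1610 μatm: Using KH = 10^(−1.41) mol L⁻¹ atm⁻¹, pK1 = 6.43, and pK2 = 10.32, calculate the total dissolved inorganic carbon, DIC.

DIC = 1.54 mmol/L

[CO2*] = KH · pCO2 = 10^(−1.41) × 1610×10^-6 = 6.264×10^-5 mol/L
α₀ = 1/(1 + K1/[H⁺] + K1K2/[H⁺]²) = 1/(1 + 10^+1.37 + 10^-1.15) = 0.04079
DIC = [CO2*]/α₀ = 6.264×10^-5 / 0.04079 = 1.54 mmol/L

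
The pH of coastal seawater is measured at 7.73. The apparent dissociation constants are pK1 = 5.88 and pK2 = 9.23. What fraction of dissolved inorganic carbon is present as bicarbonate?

α₁ = 1 / (1 + [H⁺]/K1 + K2/[H⁺]) = 1 / (1 + 10^-1.85 + 10^-1.50)
   = 1 / (1 + 0.014125 + 0.031623) = 1/1.0457 = 0.9563

α₁ = 0.956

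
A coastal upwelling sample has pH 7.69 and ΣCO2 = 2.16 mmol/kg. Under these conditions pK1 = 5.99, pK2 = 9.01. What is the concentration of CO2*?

α₀ = 1 / (1 + K1/[H⁺] + K1K2/[H⁺]²) = 1 / (1 + 10^+1.70 + 10^+0.38)
   = 1 / (1 + 50.119 + 2.3988) = 1/53.518 = 0.01869
[CO2*] = α₀ × DIC = 0.01869 × 2.16 = 0.0404 mmol/kg

[CO2*] = 0.0404 mmol/kg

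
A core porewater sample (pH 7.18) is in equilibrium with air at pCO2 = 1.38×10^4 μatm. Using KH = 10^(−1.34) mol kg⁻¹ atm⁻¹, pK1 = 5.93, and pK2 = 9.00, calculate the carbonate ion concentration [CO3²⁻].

[CO3²⁻] = 0.170 mmol/kg

[CO2*] = KH · pCO2 = 10^(−1.34) × 1.38×10^4×10^-6 = 6.308×10^-4 mol/kg
α₀ = 1/(1 + K1/[H⁺] + K1K2/[H⁺]²) = 1/(1 + 10^+1.25 + 10^-0.57) = 0.05249
DIC = [CO2*]/α₀ = 6.308×10^-4 / 0.05249 = 12.02 mmol/kg
[CO3²⁻] = α₂·DIC; α₂ = 0.01413, so [CO3²⁻] = 0.01413 × 12.02 = 0.170 mmol/kg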